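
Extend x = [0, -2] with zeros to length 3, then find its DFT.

Original 2-point DFT: [-2, 2]
Zero-padded 3-point DFT provides frequency interpolation.

DFT_3([x, 0, ...]) = [-2, 1.0000+1.7321i, 1.0000-1.7321i]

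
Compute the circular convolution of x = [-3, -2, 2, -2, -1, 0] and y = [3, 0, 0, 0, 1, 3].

(x ⊛ y)[n] = Σ(m=0 to 5) x[m] · y[(n-m) mod 6]

Computing each output sample:
(x ⊛ y)[0] = -13
(x ⊛ y)[1] = -2
(x ⊛ y)[2] = -1
(x ⊛ y)[3] = -9
(x ⊛ y)[4] = -6
(x ⊛ y)[5] = -11

x ⊛ y = [-13, -2, -1, -9, -6, -11]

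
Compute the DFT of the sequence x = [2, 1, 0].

X[k] = Σ(n=0 to 2) x[n] · ω_3^(nk)
where ω_3 = e^(-2πi/3)

Computing each X[k]:
X[0] = 3
X[1] = 1.5000-0.8660i
X[2] = 1.5000+0.8660i

X = [3, 1.5000-0.8660i, 1.5000+0.8660i]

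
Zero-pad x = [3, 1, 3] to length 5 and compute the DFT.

Original 3-point DFT: [7, 1.0000+1.7321i, 1.0000-1.7321i]
Zero-padded 5-point DFT provides frequency interpolation.

DFT_5([x, 0, ...]) = [7, 0.8820-2.7144i, 3.1180+2.2654i, 3.1180-2.2654i, 0.8820+2.7144i]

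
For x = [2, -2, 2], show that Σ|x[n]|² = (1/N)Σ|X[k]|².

Time domain:
Σ|x[n]|² = |2|² + |-2|² + |2|² = 12.0000

Frequency domain:
(1/3)Σ|X[k]|² = (1/3)(|2|² + |2.0000+3.4641i|² + |2.0000-3.4641i|²) = (1/3)·36.0000 = 12.0000

Both sides agree, confirming Parseval's theorem.

Σ|x[n]|² = (1/N)Σ|X[k]|² = 12.0000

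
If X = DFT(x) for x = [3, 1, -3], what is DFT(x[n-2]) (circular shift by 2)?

Time shift by 2: X_shifted[k] = ω_3^(2k) · X[k]
Shifted x = [1, -3, 3]

DFT(x[n-2]) = [1, 1.0000+5.1962i, 1.0000-5.1962i]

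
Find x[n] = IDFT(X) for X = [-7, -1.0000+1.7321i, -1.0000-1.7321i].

x[n] = (1/3) Σ(k=0 to 2) X[k] · e^(2πikn/3)

Computing each x[n]:
x[0] = -3
x[1] = -3
x[2] = -1

x = [-3, -3, -1]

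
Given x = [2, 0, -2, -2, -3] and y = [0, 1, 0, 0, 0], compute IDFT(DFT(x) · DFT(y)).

(x ⊛ y)[n] = Σ(m=0 to 4) x[m] · y[(n-m) mod 5]

Computing each output sample:
(x ⊛ y)[0] = -3
(x ⊛ y)[1] = 2
(x ⊛ y)[2] = 0
(x ⊛ y)[3] = -2
(x ⊛ y)[4] = -2

x ⊛ y = [-3, 2, 0, -2, -2]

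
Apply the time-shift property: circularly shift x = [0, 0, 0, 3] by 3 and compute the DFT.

Time shift by 3: X_shifted[k] = ω_4^(3k) · X[k]
Shifted x = [0, 0, 3, 0]

DFT(x[n-3]) = [3, -3, 3, -3]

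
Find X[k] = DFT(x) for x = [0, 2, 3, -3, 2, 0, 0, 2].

X[k] = Σ(n=0 to 7) x[n] · ω_8^(nk)
where ω_8 = e^(-2πi/8)

Computing each X[k]:
X[0] = 6
X[1] = 2.9497-0.8787i
X[2] = -1-3i
X[3] = -6.9497+5.1213i
X[4] = 4
X[5] = -6.9497-5.1213i
X[6] = -1+3i
X[7] = 2.9497+0.8787i

X = [6, 2.9497-0.8787i, -1-3i, -6.9497+5.1213i, 4, -6.9497-5.1213i, -1+3i, 2.9497+0.8787i]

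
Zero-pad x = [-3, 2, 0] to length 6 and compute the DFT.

Original 3-point DFT: [-1, -4.0000-1.7321i, -4.0000+1.7321i]
Zero-padded 6-point DFT provides frequency interpolation.

DFT_6([x, 0, ...]) = [-1, -2.0000-1.7321i, -4.0000-1.7321i, -5, -4.0000+1.7321i, -2.0000+1.7321i]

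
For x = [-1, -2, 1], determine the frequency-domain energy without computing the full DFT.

Parseval: Σ|x[n]|² = (1/N)Σ|X[k]|², so Σ|X[k]|² = N·Σ|x[n]|² = 3·6.0000

Σ|X[k]|² = N·Σ|x[n]|² = 3·6.0000 = 18.0000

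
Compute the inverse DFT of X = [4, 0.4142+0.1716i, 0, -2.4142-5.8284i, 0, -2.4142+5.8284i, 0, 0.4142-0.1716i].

x[n] = (1/8) Σ(k=0 to 7) X[k] · e^(2πikn/8)

Computing each x[n]:
x[0] = 0
x[1] = 2
x[2] = -1
x[3] = 1
x[4] = 1
x[5] = -1
x[6] = 2
x[7] = 0

x = [0, 2, -1, 1, 1, -1, 2, 0]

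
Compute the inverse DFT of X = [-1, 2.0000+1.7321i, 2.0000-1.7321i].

x[n] = (1/3) Σ(k=0 to 2) X[k] · e^(2πikn/3)

Computing each x[n]:
x[0] = 1
x[1] = -2
x[2] = 0

x = [1, -2, 0]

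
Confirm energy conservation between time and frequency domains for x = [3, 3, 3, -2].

Time domain:
Σ|x[n]|² = |3|² + |3|² + |3|² + |-2|² = 31.0000

Frequency domain:
(1/4)Σ|X[k]|² = (1/4)(|7|² + |-5i|² + |5|² + |5i|²) = (1/4)·124.0000 = 31.0000

Both sides agree, confirming Parseval's theorem.

Σ|x[n]|² = (1/N)Σ|X[k]|² = 31.0000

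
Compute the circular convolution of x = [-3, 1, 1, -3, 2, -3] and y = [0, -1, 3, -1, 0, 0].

(x ⊛ y)[n] = Σ(m=0 to 5) x[m] · y[(n-m) mod 6]

Computing each output sample:
(x ⊛ y)[0] = 12
(x ⊛ y)[1] = -8
(x ⊛ y)[2] = -7
(x ⊛ y)[3] = 5
(x ⊛ y)[4] = 5
(x ⊛ y)[5] = -12

x ⊛ y = [12, -8, -7, 5, 5, -12]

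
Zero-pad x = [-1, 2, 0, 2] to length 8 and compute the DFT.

Original 4-point DFT: [3, -1, -5, -1]
Zero-padded 8-point DFT provides frequency interpolation.

DFT_8([x, 0, ...]) = [3, -1.0000-2.8284i, -1, -1.0000-2.8284i, -5, -1.0000+2.8284i, -1, -1.0000+2.8284i]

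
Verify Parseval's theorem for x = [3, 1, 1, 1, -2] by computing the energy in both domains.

Time domain:
Σ|x[n]|² = |3|² + |1|² + |1|² + |1|² + |-2|² = 16.0000

Frequency domain:
(1/5)Σ|X[k]|² = (1/5)(|4|² + |1.0729-2.8532i|² + |4.4271-1.7634i|² + |4.4271+1.7634i|² + |1.0729+2.8532i|²) = (1/5)·80.0000 = 16.0000

Both sides agree, confirming Parseval's theorem.

Σ|x[n]|² = (1/N)Σ|X[k]|² = 16.0000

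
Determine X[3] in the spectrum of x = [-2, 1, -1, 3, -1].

X[3] = Σ(n=0 to 4) x[n] · ω_5^(3n) where ω_5 = e^(-2πi/5)
= (-2)·ω_5^0 + (1)·ω_5^3 + (-1)·ω_5^6 + (3)·ω_5^9 + (-1)·ω_5^12

X[3] = -1.3820+4.9798i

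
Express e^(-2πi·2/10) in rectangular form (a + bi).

ω_10^2 = e^(-2πi·2/10)
= cos(-2π·2/10) + i·sin(-2π·2/10)
= cos(-4π/10) + i·sin(-4π/10)

ω_10^2 = cos(-4π/10) + i·sin(-4π/10) = 0.3090-0.9511i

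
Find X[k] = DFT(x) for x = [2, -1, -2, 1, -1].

X[k] = Σ(n=0 to 4) x[n] · ω_5^(nk)
where ω_5 = e^(-2πi/5)

Computing each X[k]:
X[0] = -1
X[1] = 2.1910+1.7634i
X[2] = 3.3090-2.8532i
X[3] = 3.3090+2.8532i
X[4] = 2.1910-1.7634i

X = [-1, 2.1910+1.7634i, 3.3090-2.8532i, 3.3090+2.8532i, 2.1910-1.7634i]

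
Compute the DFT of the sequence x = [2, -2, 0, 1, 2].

X[k] = Σ(n=0 to 4) x[n] · ω_5^(nk)
where ω_5 = e^(-2πi/5)

Computing each X[k]:
X[0] = 3
X[1] = 1.1910+4.3920i
X[2] = 2.3090+1.4001i
X[3] = 2.3090-1.4001i
X[4] = 1.1910-4.3920i

X = [3, 1.1910+4.3920i, 2.3090+1.4001i, 2.3090-1.4001i, 1.1910-4.3920i]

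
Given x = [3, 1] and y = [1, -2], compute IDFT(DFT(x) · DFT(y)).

(x ⊛ y)[n] = Σ(m=0 to 1) x[m] · y[(n-m) mod 2]

Computing each output sample:
(x ⊛ y)[0] = 1
(x ⊛ y)[1] = -5

x ⊛ y = [1, -5]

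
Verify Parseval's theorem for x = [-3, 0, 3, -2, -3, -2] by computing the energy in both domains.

Time domain:
Σ|x[n]|² = |-3|² + |0|² + |3|² + |-2|² + |-3|² + |-2|² = 35.0000

Frequency domain:
(1/6)Σ|X[k]|² = (1/6)(|-7|² + |-2.0000-6.9282i|² + |-4.0000+3.4641i|² + |1|² + |-4.0000-3.4641i|² + |-2.0000+6.9282i|²) = (1/6)·210.0000 = 35.0000

Both sides agree, confirming Parseval's theorem.

Σ|x[n]|² = (1/N)Σ|X[k]|² = 35.0000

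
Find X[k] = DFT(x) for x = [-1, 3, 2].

X[k] = Σ(n=0 to 2) x[n] · ω_3^(nk)
where ω_3 = e^(-2πi/3)

Computing each X[k]:
X[0] = 4
X[1] = -3.5000-0.8660i
X[2] = -3.5000+0.8660i

X = [4, -3.5000-0.8660i, -3.5000+0.8660i]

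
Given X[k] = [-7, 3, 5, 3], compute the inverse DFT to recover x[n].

x[n] = (1/4) Σ(k=0 to 3) X[k] · e^(2πikn/4)

Computing each x[n]:
x[0] = 1
x[1] = -3
x[2] = -2
x[3] = -3

x = [1, -3, -2, -3]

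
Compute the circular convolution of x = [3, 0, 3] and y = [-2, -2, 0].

(x ⊛ y)[n] = Σ(m=0 to 2) x[m] · y[(n-m) mod 3]

Computing each output sample:
(x ⊛ y)[0] = -12
(x ⊛ y)[1] = -6
(x ⊛ y)[2] = -6

x ⊛ y = [-12, -6, -6]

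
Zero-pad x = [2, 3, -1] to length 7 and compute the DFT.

Original 3-point DFT: [4, 1.0000-3.4641i, 1.0000+3.4641i]
Zero-padded 7-point DFT provides frequency interpolation.

DFT_7([x, 0, ...]) = [4, 4.0930-1.3706i, 2.2334-3.3587i, -1.3264-2.0835i, -1.3264+2.0835i, 2.2334+3.3587i, 4.0930+1.3706i]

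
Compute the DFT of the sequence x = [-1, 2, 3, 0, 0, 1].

X[k] = Σ(n=0 to 5) x[n] · ω_6^(nk)
where ω_6 = e^(-2πi/6)

Computing each X[k]:
X[0] = 5
X[1] = -1.0000-3.4641i
X[2] = -4.0000+1.7321i
X[3] = -1
X[4] = -4.0000-1.7321i
X[5] = -1.0000+3.4641i

X = [5, -1.0000-3.4641i, -4.0000+1.7321i, -1, -4.0000-1.7321i, -1.0000+3.4641i]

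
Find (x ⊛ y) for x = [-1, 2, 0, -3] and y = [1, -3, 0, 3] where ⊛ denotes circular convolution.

(x ⊛ y)[n] = Σ(m=0 to 3) x[m] · y[(n-m) mod 4]

Computing each output sample:
(x ⊛ y)[0] = 14
(x ⊛ y)[1] = 5
(x ⊛ y)[2] = -15
(x ⊛ y)[3] = -6

x ⊛ y = [14, 5, -15, -6]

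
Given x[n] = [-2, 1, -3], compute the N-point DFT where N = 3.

X[k] = Σ(n=0 to 2) x[n] · ω_3^(nk)
where ω_3 = e^(-2πi/3)

Computing each X[k]:
X[0] = -4
X[1] = -1.0000-3.4641i
X[2] = -1.0000+3.4641i

X = [-4, -1.0000-3.4641i, -1.0000+3.4641i]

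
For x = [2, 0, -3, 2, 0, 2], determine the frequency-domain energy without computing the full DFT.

Parseval: Σ|x[n]|² = (1/N)Σ|X[k]|², so Σ|X[k]|² = N·Σ|x[n]|² = 6·21.0000

Σ|X[k]|² = N·Σ|x[n]|² = 6·21.0000 = 126.0000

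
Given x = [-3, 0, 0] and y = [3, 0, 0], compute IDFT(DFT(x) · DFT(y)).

(x ⊛ y)[n] = Σ(m=0 to 2) x[m] · y[(n-m) mod 3]

Computing each output sample:
(x ⊛ y)[0] = -9
(x ⊛ y)[1] = 0
(x ⊛ y)[2] = 0

x ⊛ y = [-9, 0, 0]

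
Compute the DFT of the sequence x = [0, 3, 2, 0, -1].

X[k] = Σ(n=0 to 4) x[n] · ω_5^(nk)
where ω_5 = e^(-2πi/5)

Computing each X[k]:
X[0] = 4
X[1] = -1.0000-4.9798i
X[2] = -1.0000-0.4490i
X[3] = -1.0000+0.4490i
X[4] = -1.0000+4.9798i

X = [4, -1.0000-4.9798i, -1.0000-0.4490i, -1.0000+0.4490i, -1.0000+4.9798i]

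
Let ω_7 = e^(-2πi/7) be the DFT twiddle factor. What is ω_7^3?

ω_7^3 = e^(-2πi·3/7)
= cos(-2π·3/7) + i·sin(-2π·3/7)
= cos(-6π/7) + i·sin(-6π/7)

ω_7^3 = cos(-6π/7) + i·sin(-6π/7) = -0.9010-0.4339i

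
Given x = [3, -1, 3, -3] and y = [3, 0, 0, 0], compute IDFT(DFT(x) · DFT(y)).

(x ⊛ y)[n] = Σ(m=0 to 3) x[m] · y[(n-m) mod 4]

Computing each output sample:
(x ⊛ y)[0] = 9
(x ⊛ y)[1] = -3
(x ⊛ y)[2] = 9
(x ⊛ y)[3] = -9

x ⊛ y = [9, -3, 9, -9]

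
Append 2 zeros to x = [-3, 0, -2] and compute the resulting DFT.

Original 3-point DFT: [-5, -2.0000-1.7321i, -2.0000+1.7321i]
Zero-padded 5-point DFT provides frequency interpolation.

DFT_5([x, 0, ...]) = [-5, -1.3820+1.1756i, -3.6180-1.9021i, -3.6180+1.9021i, -1.3820-1.1756i]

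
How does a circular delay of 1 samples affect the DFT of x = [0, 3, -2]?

Time shift by 1: X_shifted[k] = ω_3^(1k) · X[k]
Shifted x = [-2, 0, 3]

DFT(x[n-1]) = [1, -3.5000+2.5981i, -3.5000-2.5981i]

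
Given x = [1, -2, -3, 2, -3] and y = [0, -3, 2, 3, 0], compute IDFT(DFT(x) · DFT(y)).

(x ⊛ y)[n] = Σ(m=0 to 4) x[m] · y[(n-m) mod 5]

Computing each output sample:
(x ⊛ y)[0] = 4
(x ⊛ y)[1] = -3
(x ⊛ y)[2] = -1
(x ⊛ y)[3] = 8
(x ⊛ y)[4] = -18

x ⊛ y = [4, -3, -1, 8, -18]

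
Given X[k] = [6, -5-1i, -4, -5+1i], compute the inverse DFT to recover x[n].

x[n] = (1/4) Σ(k=0 to 3) X[k] · e^(2πikn/4)

Computing each x[n]:
x[0] = -2
x[1] = 3
x[2] = 3
x[3] = 2

x = [-2, 3, 3, 2]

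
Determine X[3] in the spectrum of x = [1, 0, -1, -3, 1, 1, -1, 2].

X[3] = Σ(n=0 to 7) x[n] · ω_8^(3n) where ω_8 = e^(-2πi/8)
= (1)·ω_8^0 + (0)·ω_8^3 + (-1)·ω_8^6 + (-3)·ω_8^9 + (1)·ω_8^12 + (1)·ω_8^15 + (-1)·ω_8^18 + (2)·ω_8^21

X[3] = -2.8284+4.2426i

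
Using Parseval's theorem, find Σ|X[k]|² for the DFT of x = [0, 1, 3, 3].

Parseval: Σ|x[n]|² = (1/N)Σ|X[k]|², so Σ|X[k]|² = N·Σ|x[n]|² = 4·19.0000

Σ|X[k]|² = N·Σ|x[n]|² = 4·19.0000 = 76.0000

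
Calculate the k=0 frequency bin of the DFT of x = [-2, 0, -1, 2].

X[0] = Σ(n=0 to 3) x[n] · ω_4^0 = Σ x[n]
= (-2) + (0) + (-1) + (2)

X[0] = -1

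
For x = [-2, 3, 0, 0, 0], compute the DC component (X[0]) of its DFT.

X[0] = Σ(n=0 to 4) x[n] · ω_5^0 = Σ x[n]
= (-2) + (3) + (0) + (0) + (0)

X[0] = 1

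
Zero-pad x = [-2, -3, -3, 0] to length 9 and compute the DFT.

Original 4-point DFT: [-8, 1+3i, -2, 1-3i]
Zero-padded 9-point DFT provides frequency interpolation.

DFT_9([x, 0, ...]) = [-8, -4.8191+4.8828i, 0.2981+3.9805i, 1, -1.4791-0.9023i, -1.4791+0.9023i, 1, 0.2981-3.9805i, -4.8191-4.8828i]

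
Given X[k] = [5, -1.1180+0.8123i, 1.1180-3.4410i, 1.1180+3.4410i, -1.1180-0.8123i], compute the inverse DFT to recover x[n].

x[n] = (1/5) Σ(k=0 to 4) X[k] · e^(2πikn/5)

Computing each x[n]:
x[0] = 1
x[1] = 1
x[2] = 0
x[3] = 3
x[4] = 0

x = [1, 1, 0, 3, 0]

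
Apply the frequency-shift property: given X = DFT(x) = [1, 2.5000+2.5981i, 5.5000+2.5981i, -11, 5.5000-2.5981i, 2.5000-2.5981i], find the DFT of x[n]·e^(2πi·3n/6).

Modulation property: DFT(ω_6^(-3n)·x[n]) = X[(k-3) mod 6], so circularly shift X by 3 positions.

X[k-3] = [-11, 5.5000-2.5981i, 2.5000-2.5981i, 1, 2.5000+2.5981i, 5.5000+2.5981i]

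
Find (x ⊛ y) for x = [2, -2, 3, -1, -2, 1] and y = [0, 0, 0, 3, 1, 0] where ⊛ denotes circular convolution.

(x ⊛ y)[n] = Σ(m=0 to 5) x[m] · y[(n-m) mod 6]

Computing each output sample:
(x ⊛ y)[0] = 0
(x ⊛ y)[1] = -7
(x ⊛ y)[2] = 1
(x ⊛ y)[3] = 7
(x ⊛ y)[4] = -4
(x ⊛ y)[5] = 7

x ⊛ y = [0, -7, 1, 7, -4, 7]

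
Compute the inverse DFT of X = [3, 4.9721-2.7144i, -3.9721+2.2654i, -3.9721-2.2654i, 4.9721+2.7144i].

x[n] = (1/5) Σ(k=0 to 4) X[k] · e^(2πikn/5)

Computing each x[n]:
x[0] = 1
x[1] = 3
x[2] = 0
x[3] = -3
x[4] = 2

x = [1, 3, 0, -3, 2]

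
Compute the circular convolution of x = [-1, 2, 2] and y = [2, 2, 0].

(x ⊛ y)[n] = Σ(m=0 to 2) x[m] · y[(n-m) mod 3]

Computing each output sample:
(x ⊛ y)[0] = 2
(x ⊛ y)[1] = 2
(x ⊛ y)[2] = 8

x ⊛ y = [2, 2, 8]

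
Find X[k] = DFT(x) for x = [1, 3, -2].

X[k] = Σ(n=0 to 2) x[n] · ω_3^(nk)
where ω_3 = e^(-2πi/3)

Computing each X[k]:
X[0] = 2
X[1] = 0.5000-4.3301i
X[2] = 0.5000+4.3301i

X = [2, 0.5000-4.3301i, 0.5000+4.3301i]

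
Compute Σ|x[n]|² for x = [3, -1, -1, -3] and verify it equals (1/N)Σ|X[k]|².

Time domain:
Σ|x[n]|² = |3|² + |-1|² + |-1|² + |-3|² = 20.0000

Frequency domain:
(1/4)Σ|X[k]|² = (1/4)(|-2|² + |4-2i|² + |6|² + |4+2i|²) = (1/4)·80.0000 = 20.0000

Both sides agree, confirming Parseval's theorem.

Σ|x[n]|² = (1/N)Σ|X[k]|² = 20.0000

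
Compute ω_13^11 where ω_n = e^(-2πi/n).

ω_13^11 = e^(-2πi·11/13)
= cos(-2π·11/13) + i·sin(-2π·11/13)
= cos(-22π/13) + i·sin(-22π/13)

ω_13^11 = cos(-22π/13) + i·sin(-22π/13) = 0.5681+0.8230i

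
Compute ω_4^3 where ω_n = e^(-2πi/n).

ω_4^3 = e^(-2πi·3/4)
= cos(-2π·3/4) + i·sin(-2π·3/4)
= cos(-6π/4) + i·sin(-6π/4)

ω_4^3 = cos(-6π/4) + i·sin(-6π/4) = 1i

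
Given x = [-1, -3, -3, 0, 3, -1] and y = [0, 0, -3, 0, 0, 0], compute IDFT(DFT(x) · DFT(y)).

(x ⊛ y)[n] = Σ(m=0 to 5) x[m] · y[(n-m) mod 6]

Computing each output sample:
(x ⊛ y)[0] = -9
(x ⊛ y)[1] = 3
(x ⊛ y)[2] = 3
(x ⊛ y)[3] = 9
(x ⊛ y)[4] = 9
(x ⊛ y)[5] = 0

x ⊛ y = [-9, 3, 3, 9, 9, 0]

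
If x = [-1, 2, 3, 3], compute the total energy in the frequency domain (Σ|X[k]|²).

Parseval: Σ|x[n]|² = (1/N)Σ|X[k]|², so Σ|X[k]|² = N·Σ|x[n]|² = 4·23.0000

Σ|X[k]|² = N·Σ|x[n]|² = 4·23.0000 = 92.0000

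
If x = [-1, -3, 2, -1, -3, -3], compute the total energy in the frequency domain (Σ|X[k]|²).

Parseval: Σ|x[n]|² = (1/N)Σ|X[k]|², so Σ|X[k]|² = N·Σ|x[n]|² = 6·33.0000

Σ|X[k]|² = N·Σ|x[n]|² = 6·33.0000 = 198.0000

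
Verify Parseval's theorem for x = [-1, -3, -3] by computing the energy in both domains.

Time domain:
Σ|x[n]|² = |-1|² + |-3|² + |-3|² = 19.0000

Frequency domain:
(1/3)Σ|X[k]|² = (1/3)(|-7|² + |2|² + |2|²) = (1/3)·57.0000 = 19.0000

Both sides agree, confirming Parseval's theorem.

Σ|x[n]|² = (1/N)Σ|X[k]|² = 19.0000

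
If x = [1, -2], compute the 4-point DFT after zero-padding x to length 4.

Original 2-point DFT: [-1, 3]
Zero-padded 4-point DFT provides frequency interpolation.

DFT_4([x, 0, ...]) = [-1, 1+2i, 3, 1-2i]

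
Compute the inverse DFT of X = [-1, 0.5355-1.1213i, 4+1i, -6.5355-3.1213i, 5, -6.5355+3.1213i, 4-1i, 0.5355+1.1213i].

x[n] = (1/8) Σ(k=0 to 7) X[k] · e^(2πikn/8)

Computing each x[n]:
x[0] = 0
x[1] = 1
x[2] = -1
x[3] = -1
x[4] = 3
x[5] = -3
x[6] = 0
x[7] = 0

x = [0, 1, -1, -1, 3, -3, 0, 0]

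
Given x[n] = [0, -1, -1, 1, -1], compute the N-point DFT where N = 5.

X[k] = Σ(n=0 to 4) x[n] · ω_5^(nk)
where ω_5 = e^(-2πi/5)

Computing each X[k]:
X[0] = -2
X[1] = -0.6180+1.1756i
X[2] = 1.6180-1.9021i
X[3] = 1.6180+1.9021i
X[4] = -0.6180-1.1756i

X = [-2, -0.6180+1.1756i, 1.6180-1.9021i, 1.6180+1.9021i, -0.6180-1.1756i]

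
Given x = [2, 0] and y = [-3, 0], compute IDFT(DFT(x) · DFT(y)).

(x ⊛ y)[n] = Σ(m=0 to 1) x[m] · y[(n-m) mod 2]

Computing each output sample:
(x ⊛ y)[0] = -6
(x ⊛ y)[1] = 0

x ⊛ y = [-6, 0]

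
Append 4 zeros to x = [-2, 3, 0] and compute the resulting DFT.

Original 3-point DFT: [1, -3.5000-2.5981i, -3.5000+2.5981i]
Zero-padded 7-point DFT provides frequency interpolation.

DFT_7([x, 0, ...]) = [1, -0.1295-2.3455i, -2.6676-2.9248i, -4.7029-1.3017i, -4.7029+1.3017i, -2.6676+2.9248i, -0.1295+2.3455i]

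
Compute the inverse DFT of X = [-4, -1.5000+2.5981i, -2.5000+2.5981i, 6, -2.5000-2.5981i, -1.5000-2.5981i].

x[n] = (1/6) Σ(k=0 to 5) X[k] · e^(2πikn/6)

Computing each x[n]:
x[0] = -1
x[1] = -3
x[2] = 1
x[3] = -2
x[4] = 1
x[5] = 0

x = [-1, -3, 1, -2, 1, 0]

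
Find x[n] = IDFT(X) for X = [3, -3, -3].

x[n] = (1/3) Σ(k=0 to 2) X[k] · e^(2πikn/3)

Computing each x[n]:
x[0] = -1
x[1] = 2
x[2] = 2

x = [-1, 2, 2]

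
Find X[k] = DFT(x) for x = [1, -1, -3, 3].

X[k] = Σ(n=0 to 3) x[n] · ω_4^(nk)
where ω_4 = e^(-2πi/4)

Computing each X[k]:
X[0] = 0
X[1] = 4+4i
X[2] = -4
X[3] = 4-4i

X = [0, 4+4i, -4, 4-4i]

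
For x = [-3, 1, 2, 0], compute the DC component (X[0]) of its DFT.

X[0] = Σ(n=0 to 3) x[n] · ω_4^0 = Σ x[n]
= (-3) + (1) + (2) + (0)

X[0] = 0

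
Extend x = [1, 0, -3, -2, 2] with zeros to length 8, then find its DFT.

Original 5-point DFT: [-2, 5.6631+2.4899i, -2.1631+0.2245i, -2.1631-0.2245i, 5.6631-2.4899i]
Zero-padded 8-point DFT provides frequency interpolation.

DFT_8([x, 0, ...]) = [-2, 0.4142+4.4142i, 6-2i, -2.4142-1.5858i, 2, -2.4142+1.5858i, 6+2i, 0.4142-4.4142i]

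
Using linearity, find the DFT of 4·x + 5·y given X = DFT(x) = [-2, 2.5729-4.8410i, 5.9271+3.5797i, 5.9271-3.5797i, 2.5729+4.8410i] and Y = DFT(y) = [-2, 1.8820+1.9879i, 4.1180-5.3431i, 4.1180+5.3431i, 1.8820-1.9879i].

By linearity: DFT(4x + 5y) = 4·DFT(x) + 5·DFT(y)
= 4·[-2, 2.5729-4.8410i, 5.9271+3.5797i, 5.9271-3.5797i, 2.5729+4.8410i] + 5·[-2, 1.8820+1.9879i, 4.1180-5.3431i, 4.1180+5.3431i, 1.8820-1.9879i]

Computing element-wise:
Z[0] = 4·(-2) + 5·(-2) = -18
Z[1] = 4·(2.5729-4.8410i) + 5·(1.8820+1.9879i) = 19.7016-9.4245i
Z[2] = 4·(5.9271+3.5797i) + 5·(4.1180-5.3431i) = 44.2984-12.3967i
Z[3] = 4·(5.9271-3.5797i) + 5·(4.1180+5.3431i) = 44.2984+12.3967i
Z[4] = 4·(2.5729+4.8410i) + 5·(1.8820-1.9879i) = 19.7016+9.4245i

DFT(4x + 5y) = 4·X + 5·Y = [-18, 19.7016-9.4245i, 44.2984-12.3967i, 44.2984+12.3967i, 19.7016+9.4245i]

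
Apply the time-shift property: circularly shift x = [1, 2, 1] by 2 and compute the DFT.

Time shift by 2: X_shifted[k] = ω_3^(2k) · X[k]
Shifted x = [2, 1, 1]

DFT(x[n-2]) = [4, 1, 1]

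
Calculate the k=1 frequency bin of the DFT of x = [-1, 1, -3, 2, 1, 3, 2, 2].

X[1] = Σ(n=0 to 7) x[n] · ω_8^(1n) where ω_8 = e^(-2πi/8)
= (-1)·ω_8^0 + (1)·ω_8^1 + (-3)·ω_8^2 + (2)·ω_8^3 + (1)·ω_8^4 + (3)·ω_8^5 + (2)·ω_8^6 + (2)·ω_8^7

X[1] = -3.4142+6.4142i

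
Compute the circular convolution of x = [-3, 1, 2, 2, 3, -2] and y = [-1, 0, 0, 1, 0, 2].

(x ⊛ y)[n] = Σ(m=0 to 5) x[m] · y[(n-m) mod 6]

Computing each output sample:
(x ⊛ y)[0] = 7
(x ⊛ y)[1] = 6
(x ⊛ y)[2] = 0
(x ⊛ y)[3] = 1
(x ⊛ y)[4] = -6
(x ⊛ y)[5] = -2

x ⊛ y = [7, 6, 0, 1, -6, -2]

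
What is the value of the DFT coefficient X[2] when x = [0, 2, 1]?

X[2] = Σ(n=0 to 2) x[n] · ω_3^(2n) where ω_3 = e^(-2πi/3)
= (0)·ω_3^0 + (2)·ω_3^2 + (1)·ω_3^4

X[2] = -1.5000+0.8660i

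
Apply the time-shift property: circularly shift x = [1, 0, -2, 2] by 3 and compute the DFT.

Time shift by 3: X_shifted[k] = ω_4^(3k) · X[k]
Shifted x = [0, -2, 2, 1]

DFT(x[n-3]) = [1, -2+3i, 3, -2-3i]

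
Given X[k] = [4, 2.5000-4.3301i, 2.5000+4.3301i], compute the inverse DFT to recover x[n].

x[n] = (1/3) Σ(k=0 to 2) X[k] · e^(2πikn/3)

Computing each x[n]:
x[0] = 3
x[1] = 3
x[2] = -2

x = [3, 3, -2]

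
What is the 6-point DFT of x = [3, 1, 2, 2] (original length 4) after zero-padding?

Original 4-point DFT: [8, 1+1i, 2, 1-1i]
Zero-padded 6-point DFT provides frequency interpolation.

DFT_6([x, 0, ...]) = [8, 0.5000-2.5981i, 3.5000+0.8660i, 2, 3.5000-0.8660i, 0.5000+2.5981i]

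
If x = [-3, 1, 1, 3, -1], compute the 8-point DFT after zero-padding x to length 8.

Original 5-point DFT: [1, -6.2361-0.7265i, -1.7639-3.0777i, -1.7639+3.0777i, -6.2361+0.7265i]
Zero-padded 8-point DFT provides frequency interpolation.

DFT_8([x, 0, ...]) = [1, -3.4142-3.8284i, -5+2i, -0.5858-1.8284i, -7, -0.5858+1.8284i, -5-2i, -3.4142+3.8284i]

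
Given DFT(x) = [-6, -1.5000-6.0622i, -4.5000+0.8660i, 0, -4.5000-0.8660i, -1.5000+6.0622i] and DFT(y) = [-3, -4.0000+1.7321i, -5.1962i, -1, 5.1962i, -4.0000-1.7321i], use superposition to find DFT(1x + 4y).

By linearity: DFT(1x + 4y) = 1·DFT(x) + 4·DFT(y)
= 1·[-6, -1.5000-6.0622i, -4.5000+0.8660i, 0, -4.5000-0.8660i, -1.5000+6.0622i] + 4·[-3, -4.0000+1.7321i, -5.1962i, -1, 5.1962i, -4.0000-1.7321i]

Computing element-wise:
Z[0] = 1·(-6) + 4·(-3) = -18
Z[1] = 1·(-1.5000-6.0622i) + 4·(-4.0000+1.7321i) = -17.5000+0.8662i
Z[2] = 1·(-4.5000+0.8660i) + 4·(-5.1962i) = -4.5000-19.9188i
Z[3] = 1·(0) + 4·(-1) = -4
Z[4] = 1·(-4.5000-0.8660i) + 4·(5.1962i) = -4.5000+19.9188i
Z[5] = 1·(-1.5000+6.0622i) + 4·(-4.0000-1.7321i) = -17.5000-0.8662i

DFT(1x + 4y) = 1·X + 4·Y = [-18, -17.5000+0.8662i, -4.5000-19.9188i, -4, -4.5000+19.9188i, -17.5000-0.8662i]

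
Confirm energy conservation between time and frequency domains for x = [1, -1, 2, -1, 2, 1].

Time domain:
Σ|x[n]|² = |1|² + |-1|² + |2|² + |-1|² + |2|² + |1|² = 12.0000

Frequency domain:
(1/6)Σ|X[k]|² = (1/6)(|4|² + |1.7321i|² + |-2.0000+1.7321i|² + |6|² + |-2.0000-1.7321i|² + |-1.7321i|²) = (1/6)·72.0000 = 12.0000

Both sides agree, confirming Parseval's theorem.

Σ|x[n]|² = (1/N)Σ|X[k]|² = 12.0000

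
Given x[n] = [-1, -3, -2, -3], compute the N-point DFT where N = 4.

X[k] = Σ(n=0 to 3) x[n] · ω_4^(nk)
where ω_4 = e^(-2πi/4)

Computing each X[k]:
X[0] = -9
X[1] = 1
X[2] = 3
X[3] = 1

X = [-9, 1, 3, 1]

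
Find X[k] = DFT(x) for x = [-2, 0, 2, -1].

X[k] = Σ(n=0 to 3) x[n] · ω_4^(nk)
where ω_4 = e^(-2πi/4)

Computing each X[k]:
X[0] = -1
X[1] = -4-1i
X[2] = 1
X[3] = -4+1i

X = [-1, -4-1i, 1, -4+1i]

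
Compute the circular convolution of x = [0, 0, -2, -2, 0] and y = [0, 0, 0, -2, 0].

(x ⊛ y)[n] = Σ(m=0 to 4) x[m] · y[(n-m) mod 5]

Computing each output sample:
(x ⊛ y)[0] = 4
(x ⊛ y)[1] = 4
(x ⊛ y)[2] = 0
(x ⊛ y)[3] = 0
(x ⊛ y)[4] = 0

x ⊛ y = [4, 4, 0, 0, 0]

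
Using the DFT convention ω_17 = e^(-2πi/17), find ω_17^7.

ω_17^7 = e^(-2πi·7/17)
= cos(-2π·7/17) + i·sin(-2π·7/17)
= cos(-14π/17) + i·sin(-14π/17)

ω_17^7 = cos(-14π/17) + i·sin(-14π/17) = -0.8502-0.5264i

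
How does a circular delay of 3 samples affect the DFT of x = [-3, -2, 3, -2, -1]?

Time shift by 3: X_shifted[k] = ω_5^(3k) · X[k]
Shifted x = [3, -2, -1, -3, -2]

DFT(x[n-3]) = [-5, 5.0000-1.1756i, 5.0000+1.9021i, 5.0000-1.9021i, 5.0000+1.1756i]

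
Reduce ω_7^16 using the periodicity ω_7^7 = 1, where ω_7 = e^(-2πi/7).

Since ω_7^7 = 1, powers reduce modulo 7.
16 mod 7 = 2
So ω_7^16 = ω_7^2 = e^(-2πi·2/7)

ω_7^16 = ω_7^2 = -0.2225-0.9749i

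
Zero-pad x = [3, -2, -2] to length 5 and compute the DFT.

Original 3-point DFT: [-1, 5, 5]
Zero-padded 5-point DFT provides frequency interpolation.

DFT_5([x, 0, ...]) = [-1, 4.0000+3.0777i, 4.0000-0.7265i, 4.0000+0.7265i, 4.0000-3.0777i]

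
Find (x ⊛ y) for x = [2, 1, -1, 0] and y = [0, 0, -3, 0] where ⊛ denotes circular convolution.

(x ⊛ y)[n] = Σ(m=0 to 3) x[m] · y[(n-m) mod 4]

Computing each output sample:
(x ⊛ y)[0] = 3
(x ⊛ y)[1] = 0
(x ⊛ y)[2] = -6
(x ⊛ y)[3] = -3

x ⊛ y = [3, 0, -6, -3]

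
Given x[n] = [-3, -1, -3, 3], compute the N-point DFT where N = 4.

X[k] = Σ(n=0 to 3) x[n] · ω_4^(nk)
where ω_4 = e^(-2πi/4)

Computing each X[k]:
X[0] = -4
X[1] = 4i
X[2] = -8
X[3] = -4i

X = [-4, 4i, -8, -4i]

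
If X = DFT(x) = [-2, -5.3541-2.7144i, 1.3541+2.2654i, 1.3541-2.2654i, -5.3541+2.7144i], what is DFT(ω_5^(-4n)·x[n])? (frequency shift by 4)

Modulation property: DFT(ω_5^(-4n)·x[n]) = X[(k-4) mod 5], so circularly shift X by 4 positions.

X[k-4] = [-5.3541-2.7144i, 1.3541+2.2654i, 1.3541-2.2654i, -5.3541+2.7144i, -2]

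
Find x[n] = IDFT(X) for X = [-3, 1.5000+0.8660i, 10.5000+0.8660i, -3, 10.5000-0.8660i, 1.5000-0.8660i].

x[n] = (1/6) Σ(k=0 to 5) X[k] · e^(2πikn/6)

Computing each x[n]:
x[0] = 3
x[1] = -2
x[2] = -3
x[3] = 3
x[4] = -3
x[5] = -1

x = [3, -2, -3, 3, -3, -1]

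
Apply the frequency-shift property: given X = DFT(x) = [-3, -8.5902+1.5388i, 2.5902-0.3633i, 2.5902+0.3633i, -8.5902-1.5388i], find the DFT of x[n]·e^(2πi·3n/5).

Modulation property: DFT(ω_5^(-3n)·x[n]) = X[(k-3) mod 5], so circularly shift X by 3 positions.

X[k-3] = [2.5902-0.3633i, 2.5902+0.3633i, -8.5902-1.5388i, -3, -8.5902+1.5388i]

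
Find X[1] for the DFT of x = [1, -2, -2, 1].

X[1] = Σ(n=0 to 3) x[n] · ω_4^(1n) where ω_4 = e^(-2πi/4)
= (1)·ω_4^0 + (-2)·ω_4^1 + (-2)·ω_4^2 + (1)·ω_4^3

X[1] = 3+3i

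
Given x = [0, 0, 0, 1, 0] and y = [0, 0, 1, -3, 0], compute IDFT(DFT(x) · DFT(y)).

(x ⊛ y)[n] = Σ(m=0 to 4) x[m] · y[(n-m) mod 5]

Computing each output sample:
(x ⊛ y)[0] = 1
(x ⊛ y)[1] = -3
(x ⊛ y)[2] = 0
(x ⊛ y)[3] = 0
(x ⊛ y)[4] = 0

x ⊛ y = [1, -3, 0, 0, 0]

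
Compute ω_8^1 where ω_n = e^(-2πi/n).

ω_8^1 = e^(-2πi·1/8)
= cos(-2π·1/8) + i·sin(-2π·1/8)
= cos(-2π/8) + i·sin(-2π/8)

ω_8^1 = cos(-2π/8) + i·sin(-2π/8) = 0.7071-0.7071i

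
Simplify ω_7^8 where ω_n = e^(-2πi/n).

Since ω_7^7 = 1, powers reduce modulo 7.
8 mod 7 = 1
So ω_7^8 = ω_7^1 = e^(-2πi·1/7)

ω_7^8 = ω_7^1 = 0.6235-0.7818i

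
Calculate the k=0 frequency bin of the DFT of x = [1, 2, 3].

X[0] = Σ(n=0 to 2) x[n] · ω_3^0 = Σ x[n]
= (1) + (2) + (3)

X[0] = 6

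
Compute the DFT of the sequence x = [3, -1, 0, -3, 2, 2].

X[k] = Σ(n=0 to 5) x[n] · ω_6^(nk)
where ω_6 = e^(-2πi/6)

Computing each X[k]:
X[0] = 3
X[1] = 5.5000+4.3301i
X[2] = -1.5000+0.8660i
X[3] = 7
X[4] = -1.5000-0.8660i
X[5] = 5.5000-4.3301i

X = [3, 5.5000+4.3301i, -1.5000+0.8660i, 7, -1.5000-0.8660i, 5.5000-4.3301i]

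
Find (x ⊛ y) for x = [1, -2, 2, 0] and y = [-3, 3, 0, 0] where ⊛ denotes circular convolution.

(x ⊛ y)[n] = Σ(m=0 to 3) x[m] · y[(n-m) mod 4]

Computing each output sample:
(x ⊛ y)[0] = -3
(x ⊛ y)[1] = 9
(x ⊛ y)[2] = -12
(x ⊛ y)[3] = 6

x ⊛ y = [-3, 9, -12, 6]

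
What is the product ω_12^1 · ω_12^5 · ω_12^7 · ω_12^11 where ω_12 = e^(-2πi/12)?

The primitive 12th roots of unity are ω_12^k for k coprime to 12: k ∈ {1, 5, 7, 11}
Their product equals the constant term of the cyclotomic polynomial Φ_12(x) up to sign.
For n ≥ 3, the product of all primitive nth roots of unity is 1. (For n=1 it is 1; for n=2 it is -1.)

1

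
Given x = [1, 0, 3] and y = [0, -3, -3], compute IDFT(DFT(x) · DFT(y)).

(x ⊛ y)[n] = Σ(m=0 to 2) x[m] · y[(n-m) mod 3]

Computing each output sample:
(x ⊛ y)[0] = -9
(x ⊛ y)[1] = -12
(x ⊛ y)[2] = -3

x ⊛ y = [-9, -12, -3]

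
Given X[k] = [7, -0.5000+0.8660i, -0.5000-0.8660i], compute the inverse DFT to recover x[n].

x[n] = (1/3) Σ(k=0 to 2) X[k] · e^(2πikn/3)

Computing each x[n]:
x[0] = 2
x[1] = 2
x[2] = 3

x = [2, 2, 3]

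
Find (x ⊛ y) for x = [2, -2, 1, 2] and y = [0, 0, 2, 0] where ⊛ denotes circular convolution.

(x ⊛ y)[n] = Σ(m=0 to 3) x[m] · y[(n-m) mod 4]

Computing each output sample:
(x ⊛ y)[0] = 2
(x ⊛ y)[1] = 4
(x ⊛ y)[2] = 4
(x ⊛ y)[3] = -4

x ⊛ y = [2, 4, 4, -4]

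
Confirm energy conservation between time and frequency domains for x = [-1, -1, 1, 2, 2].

Time domain:
Σ|x[n]|² = |-1|² + |-1|² + |1|² + |2|² + |2|² = 11.0000

Frequency domain:
(1/5)Σ|X[k]|² = (1/5)(|3|² + |-3.1180+3.4410i|² + |-0.8820+0.8123i|² + |-0.8820-0.8123i|² + |-3.1180-3.4410i|²) = (1/5)·55.0000 = 11.0000

Both sides agree, confirming Parseval's theorem.

Σ|x[n]|² = (1/N)Σ|X[k]|² = 11.0000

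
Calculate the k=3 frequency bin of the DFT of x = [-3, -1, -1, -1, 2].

X[3] = Σ(n=0 to 4) x[n] · ω_5^(3n) where ω_5 = e^(-2πi/5)
= (-3)·ω_5^0 + (-1)·ω_5^3 + (-1)·ω_5^6 + (-1)·ω_5^9 + (2)·ω_5^12

X[3] = -4.4271-1.7634i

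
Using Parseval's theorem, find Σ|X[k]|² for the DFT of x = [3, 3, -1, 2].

Parseval: Σ|x[n]|² = (1/N)Σ|X[k]|², so Σ|X[k]|² = N·Σ|x[n]|² = 4·23.0000

Σ|X[k]|² = N·Σ|x[n]|² = 4·23.0000 = 92.0000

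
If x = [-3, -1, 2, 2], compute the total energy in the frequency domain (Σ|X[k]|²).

Parseval: Σ|x[n]|² = (1/N)Σ|X[k]|², so Σ|X[k]|² = N·Σ|x[n]|² = 4·18.0000

Σ|X[k]|² = N·Σ|x[n]|² = 4·18.0000 = 72.0000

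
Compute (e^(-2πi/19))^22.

Since ω_19^19 = 1, powers reduce modulo 19.
22 mod 19 = 3
So ω_19^22 = ω_19^3 = e^(-2πi·3/19)

ω_19^22 = ω_19^3 = 0.5469-0.8372i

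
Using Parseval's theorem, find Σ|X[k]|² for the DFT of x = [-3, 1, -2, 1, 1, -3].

Parseval: Σ|x[n]|² = (1/N)Σ|X[k]|², so Σ|X[k]|² = N·Σ|x[n]|² = 6·25.0000

Σ|X[k]|² = N·Σ|x[n]|² = 6·25.0000 = 150.0000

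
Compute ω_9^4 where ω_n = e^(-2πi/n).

ω_9^4 = e^(-2πi·4/9)
= cos(-2π·4/9) + i·sin(-2π·4/9)
= cos(-8π/9) + i·sin(-8π/9)

ω_9^4 = cos(-8π/9) + i·sin(-8π/9) = -0.9397-0.3420i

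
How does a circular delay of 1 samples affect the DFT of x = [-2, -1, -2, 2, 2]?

Time shift by 1: X_shifted[k] = ω_5^(1k) · X[k]
Shifted x = [2, -2, -1, -2, 2]

DFT(x[n-1]) = [-1, 4.4271+3.2164i, 1.0729+3.3022i, 1.0729-3.3022i, 4.4271-3.2164i]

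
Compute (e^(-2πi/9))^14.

Since ω_9^9 = 1, powers reduce modulo 9.
14 mod 9 = 5
So ω_9^14 = ω_9^5 = e^(-2πi·5/9)

ω_9^14 = ω_9^5 = -0.9397+0.3420i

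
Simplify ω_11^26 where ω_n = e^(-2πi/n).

Since ω_11^11 = 1, powers reduce modulo 11.
26 mod 11 = 4
So ω_11^26 = ω_11^4 = e^(-2πi·4/11)

ω_11^26 = ω_11^4 = -0.6549-0.7557i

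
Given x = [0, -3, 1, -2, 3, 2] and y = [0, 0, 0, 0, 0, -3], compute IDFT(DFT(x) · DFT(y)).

(x ⊛ y)[n] = Σ(m=0 to 5) x[m] · y[(n-m) mod 6]

Computing each output sample:
(x ⊛ y)[0] = 9
(x ⊛ y)[1] = -3
(x ⊛ y)[2] = 6
(x ⊛ y)[3] = -9
(x ⊛ y)[4] = -6
(x ⊛ y)[5] = 0

x ⊛ y = [9, -3, 6, -9, -6, 0]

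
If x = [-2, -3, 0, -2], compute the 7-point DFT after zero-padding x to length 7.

Original 4-point DFT: [-7, -2+1i, 3, -2-1i]
Zero-padded 7-point DFT provides frequency interpolation.

DFT_7([x, 0, ...]) = [-7, -2.0685+3.2133i, -2.5794+1.3611i, 1.1479+3.2515i, 1.1479-3.2515i, -2.5794-1.3611i, -2.0685-3.2133i]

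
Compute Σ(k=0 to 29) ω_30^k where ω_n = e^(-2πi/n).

Sum of all nth roots of unity equals 0 for n > 1 (geometric series with r ≠ 1).

0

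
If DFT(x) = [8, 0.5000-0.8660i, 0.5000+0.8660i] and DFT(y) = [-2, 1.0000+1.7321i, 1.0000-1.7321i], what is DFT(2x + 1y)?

By linearity: DFT(2x + 1y) = 2·DFT(x) + 1·DFT(y)
= 2·[8, 0.5000-0.8660i, 0.5000+0.8660i] + 1·[-2, 1.0000+1.7321i, 1.0000-1.7321i]

Computing element-wise:
Z[0] = 2·(8) + 1·(-2) = 14
Z[1] = 2·(0.5000-0.8660i) + 1·(1.0000+1.7321i) = 2.0000+0.0001i
Z[2] = 2·(0.5000+0.8660i) + 1·(1.0000-1.7321i) = 2.0000-0.0001i

DFT(2x + 1y) = 2·X + 1·Y = [14, 2.0000+0.0001i, 2.0000-0.0001i]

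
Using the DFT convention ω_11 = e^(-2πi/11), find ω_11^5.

ω_11^5 = e^(-2πi·5/11)
= cos(-2π·5/11) + i·sin(-2π·5/11)
= cos(-10π/11) + i·sin(-10π/11)

ω_11^5 = cos(-10π/11) + i·sin(-10π/11) = -0.9595-0.2817i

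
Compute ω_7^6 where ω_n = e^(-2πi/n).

ω_7^6 = e^(-2πi·6/7)
= cos(-2π·6/7) + i·sin(-2π·6/7)
= cos(-12π/7) + i·sin(-12π/7)

ω_7^6 = cos(-12π/7) + i·sin(-12π/7) = 0.6235+0.7818i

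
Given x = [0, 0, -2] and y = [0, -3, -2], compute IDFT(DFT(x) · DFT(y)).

(x ⊛ y)[n] = Σ(m=0 to 2) x[m] · y[(n-m) mod 3]

Computing each output sample:
(x ⊛ y)[0] = 6
(x ⊛ y)[1] = 4
(x ⊛ y)[2] = 0

x ⊛ y = [6, 4, 0]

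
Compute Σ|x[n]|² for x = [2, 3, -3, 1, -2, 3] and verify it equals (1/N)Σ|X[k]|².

Time domain:
Σ|x[n]|² = |2|² + |3|² + |-3|² + |1|² + |-2|² + |3|² = 36.0000

Frequency domain:
(1/6)Σ|X[k]|² = (1/6)(|4|² + |6.5000+0.8660i|² + |2.5000-0.8660i|² + |-10|² + |2.5000+0.8660i|² + |6.5000-0.8660i|²) = (1/6)·216.0000 = 36.0000

Both sides agree, confirming Parseval's theorem.

Σ|x[n]|² = (1/N)Σ|X[k]|² = 36.0000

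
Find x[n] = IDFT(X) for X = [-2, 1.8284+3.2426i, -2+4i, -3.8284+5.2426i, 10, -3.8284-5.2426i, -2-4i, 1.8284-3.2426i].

x[n] = (1/8) Σ(k=0 to 7) X[k] · e^(2πikn/8)

Computing each x[n]:
x[0] = 0
x[1] = -3
x[2] = 2
x[3] = -3
x[4] = 1
x[5] = -2
x[6] = 1
x[7] = 2

x = [0, -3, 2, -3, 1, -2, 1, 2]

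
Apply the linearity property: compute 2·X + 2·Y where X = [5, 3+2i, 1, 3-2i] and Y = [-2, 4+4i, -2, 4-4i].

By linearity: DFT(2x + 2y) = 2·DFT(x) + 2·DFT(y)
= 2·[5, 3+2i, 1, 3-2i] + 2·[-2, 4+4i, -2, 4-4i]

Computing element-wise:
Z[0] = 2·(5) + 2·(-2) = 6
Z[1] = 2·(3+2i) + 2·(4+4i) = 14+12i
Z[2] = 2·(1) + 2·(-2) = -2
Z[3] = 2·(3-2i) + 2·(4-4i) = 14-12i

DFT(2x + 2y) = 2·X + 2·Y = [6, 14+12i, -2, 14-12i]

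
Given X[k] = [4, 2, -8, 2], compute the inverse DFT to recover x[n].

x[n] = (1/4) Σ(k=0 to 3) X[k] · e^(2πikn/4)

Computing each x[n]:
x[0] = 0
x[1] = 3
x[2] = -2
x[3] = 3

x = [0, 3, -2, 3]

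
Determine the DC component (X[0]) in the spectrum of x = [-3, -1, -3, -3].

X[0] = Σ(n=0 to 3) x[n] · ω_4^0 = Σ x[n]
= (-3) + (-1) + (-3) + (-3)

X[0] = -10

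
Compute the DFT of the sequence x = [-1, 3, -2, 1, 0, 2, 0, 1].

X[k] = Σ(n=0 to 7) x[n] · ω_8^(nk)
where ω_8 = e^(-2πi/8)

Computing each X[k]:
X[0] = 4
X[1] = -0.2929+1.2929i
X[2] = 1-3i
X[3] = -1.7071-2.7071i
X[4] = -10
X[5] = -1.7071+2.7071i
X[6] = 1+3i
X[7] = -0.2929-1.2929i

X = [4, -0.2929+1.2929i, 1-3i, -1.7071-2.7071i, -10, -1.7071+2.7071i, 1+3i, -0.2929-1.2929i]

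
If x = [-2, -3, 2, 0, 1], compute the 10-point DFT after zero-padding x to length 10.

Original 5-point DFT: [-2, -4.2361+2.6287i, 0.2361+4.2533i, 0.2361-4.2533i, -4.2361-2.6287i]
Zero-padded 10-point DFT provides frequency interpolation.

DFT_10([x, 0, ...]) = [-2, -4.6180-0.7265i, -4.2361+2.6287i, -2.3820+3.0777i, 0.2361+4.2533i, 4, 0.2361-4.2533i, -2.3820-3.0777i, -4.2361-2.6287i, -4.6180+0.7265i]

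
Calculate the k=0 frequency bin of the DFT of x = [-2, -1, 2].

X[0] = Σ(n=0 to 2) x[n] · ω_3^0 = Σ x[n]
= (-2) + (-1) + (2)

X[0] = -1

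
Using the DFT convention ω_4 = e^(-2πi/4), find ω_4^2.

ω_4^2 = e^(-2πi·2/4)
= cos(-2π·2/4) + i·sin(-2π·2/4)
= cos(-4π/4) + i·sin(-4π/4)

ω_4^2 = cos(-4π/4) + i·sin(-4π/4) = -1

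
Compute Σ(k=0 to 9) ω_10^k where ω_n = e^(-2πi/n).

Sum of all nth roots of unity equals 0 for n > 1 (geometric series with r ≠ 1).

0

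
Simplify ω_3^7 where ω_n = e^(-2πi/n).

Since ω_3^3 = 1, powers reduce modulo 3.
7 mod 3 = 1
So ω_3^7 = ω_3^1 = e^(-2πi·1/3)

ω_3^7 = ω_3^1 = -0.5000-0.8660i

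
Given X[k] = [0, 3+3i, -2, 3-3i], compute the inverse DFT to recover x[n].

x[n] = (1/4) Σ(k=0 to 3) X[k] · e^(2πikn/4)

Computing each x[n]:
x[0] = 1
x[1] = -1
x[2] = -2
x[3] = 2

x = [1, -1, -2, 2]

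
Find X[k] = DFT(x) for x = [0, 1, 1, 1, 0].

X[k] = Σ(n=0 to 4) x[n] · ω_5^(nk)
where ω_5 = e^(-2πi/5)

Computing each X[k]:
X[0] = 3
X[1] = -1.3090-0.9511i
X[2] = -0.1910-0.5878i
X[3] = -0.1910+0.5878i
X[4] = -1.3090+0.9511i

X = [3, -1.3090-0.9511i, -0.1910-0.5878i, -0.1910+0.5878i, -1.3090+0.9511i]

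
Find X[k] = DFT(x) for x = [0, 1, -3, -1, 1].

X[k] = Σ(n=0 to 4) x[n] · ω_5^(nk)
where ω_5 = e^(-2πi/5)

Computing each X[k]:
X[0] = -2
X[1] = 3.8541+1.1756i
X[2] = -2.8541-1.9021i
X[3] = -2.8541+1.9021i
X[4] = 3.8541-1.1756i

X = [-2, 3.8541+1.1756i, -2.8541-1.9021i, -2.8541+1.9021i, 3.8541-1.1756i]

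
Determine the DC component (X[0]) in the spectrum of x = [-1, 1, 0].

X[0] = Σ(n=0 to 2) x[n] · ω_3^0 = Σ x[n]
= (-1) + (1) + (0)

X[0] = 0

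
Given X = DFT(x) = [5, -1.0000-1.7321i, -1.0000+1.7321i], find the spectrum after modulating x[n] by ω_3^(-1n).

Modulation property: DFT(ω_3^(-1n)·x[n]) = X[(k-1) mod 3], so circularly shift X by 1 positions.

X[k-1] = [-1.0000+1.7321i, 5, -1.0000-1.7321i]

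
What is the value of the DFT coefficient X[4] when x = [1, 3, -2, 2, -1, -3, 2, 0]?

X[4] = Σ(n=0 to 7) x[n] · ω_8^(4n) where ω_8 = e^(-2πi/8)
= (1)·ω_8^0 + (3)·ω_8^4 + (-2)·ω_8^8 + (2)·ω_8^12 + (-1)·ω_8^16 + (-3)·ω_8^20 + (2)·ω_8^24 + (0)·ω_8^28

X[4] = -2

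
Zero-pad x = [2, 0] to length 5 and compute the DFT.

Original 2-point DFT: [2, 2]
Zero-padded 5-point DFT provides frequency interpolation.

DFT_5([x, 0, ...]) = [2, 2, 2, 2, 2]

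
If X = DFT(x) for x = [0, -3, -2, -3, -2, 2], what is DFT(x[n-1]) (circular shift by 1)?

Time shift by 1: X_shifted[k] = ω_6^(1k) · X[k]
Shifted x = [2, 0, -3, -2, -3, -2]

DFT(x[n-1]) = [-8, 6.0000-1.7321i, 4.0000-1.7321i, 0, 4.0000+1.7321i, 6.0000+1.7321i]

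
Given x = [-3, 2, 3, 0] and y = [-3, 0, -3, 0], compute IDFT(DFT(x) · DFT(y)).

(x ⊛ y)[n] = Σ(m=0 to 3) x[m] · y[(n-m) mod 4]

Computing each output sample:
(x ⊛ y)[0] = 0
(x ⊛ y)[1] = -6
(x ⊛ y)[2] = 0
(x ⊛ y)[3] = -6

x ⊛ y = [0, -6, 0, -6]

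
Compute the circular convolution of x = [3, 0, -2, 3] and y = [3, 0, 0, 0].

(x ⊛ y)[n] = Σ(m=0 to 3) x[m] · y[(n-m) mod 4]

Computing each output sample:
(x ⊛ y)[0] = 9
(x ⊛ y)[1] = 0
(x ⊛ y)[2] = -6
(x ⊛ y)[3] = 9

x ⊛ y = [9, 0, -6, 9]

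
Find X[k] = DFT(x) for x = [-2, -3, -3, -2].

X[k] = Σ(n=0 to 3) x[n] · ω_4^(nk)
where ω_4 = e^(-2πi/4)

Computing each X[k]:
X[0] = -10
X[1] = 1+1i
X[2] = 0
X[3] = 1-1i

X = [-10, 1+1i, 0, 1-1i]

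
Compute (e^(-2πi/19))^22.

Since ω_19^19 = 1, powers reduce modulo 19.
22 mod 19 = 3
So ω_19^22 = ω_19^3 = e^(-2πi·3/19)

ω_19^22 = ω_19^3 = 0.5469-0.8372i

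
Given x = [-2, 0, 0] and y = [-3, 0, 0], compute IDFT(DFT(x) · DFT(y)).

(x ⊛ y)[n] = Σ(m=0 to 2) x[m] · y[(n-m) mod 3]

Computing each output sample:
(x ⊛ y)[0] = 6
(x ⊛ y)[1] = 0
(x ⊛ y)[2] = 0

x ⊛ y = [6, 0, 0]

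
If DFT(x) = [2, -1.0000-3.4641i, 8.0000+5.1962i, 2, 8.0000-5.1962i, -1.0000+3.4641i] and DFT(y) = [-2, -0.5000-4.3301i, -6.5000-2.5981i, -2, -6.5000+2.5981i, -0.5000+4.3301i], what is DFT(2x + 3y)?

By linearity: DFT(2x + 3y) = 2·DFT(x) + 3·DFT(y)
= 2·[2, -1.0000-3.4641i, 8.0000+5.1962i, 2, 8.0000-5.1962i, -1.0000+3.4641i] + 3·[-2, -0.5000-4.3301i, -6.5000-2.5981i, -2, -6.5000+2.5981i, -0.5000+4.3301i]

Computing element-wise:
Z[0] = 2·(2) + 3·(-2) = -2
Z[1] = 2·(-1.0000-3.4641i) + 3·(-0.5000-4.3301i) = -3.5000-19.9185i
Z[2] = 2·(8.0000+5.1962i) + 3·(-6.5000-2.5981i) = -3.5000+2.5981i
Z[3] = 2·(2) + 3·(-2) = -2
Z[4] = 2·(8.0000-5.1962i) + 3·(-6.5000+2.5981i) = -3.5000-2.5981i
Z[5] = 2·(-1.0000+3.4641i) + 3·(-0.5000+4.3301i) = -3.5000+19.9185i

DFT(2x + 3y) = 2·X + 3·Y = [-2, -3.5000-19.9185i, -3.5000+2.5981i, -2, -3.5000-2.5981i, -3.5000+19.9185i]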